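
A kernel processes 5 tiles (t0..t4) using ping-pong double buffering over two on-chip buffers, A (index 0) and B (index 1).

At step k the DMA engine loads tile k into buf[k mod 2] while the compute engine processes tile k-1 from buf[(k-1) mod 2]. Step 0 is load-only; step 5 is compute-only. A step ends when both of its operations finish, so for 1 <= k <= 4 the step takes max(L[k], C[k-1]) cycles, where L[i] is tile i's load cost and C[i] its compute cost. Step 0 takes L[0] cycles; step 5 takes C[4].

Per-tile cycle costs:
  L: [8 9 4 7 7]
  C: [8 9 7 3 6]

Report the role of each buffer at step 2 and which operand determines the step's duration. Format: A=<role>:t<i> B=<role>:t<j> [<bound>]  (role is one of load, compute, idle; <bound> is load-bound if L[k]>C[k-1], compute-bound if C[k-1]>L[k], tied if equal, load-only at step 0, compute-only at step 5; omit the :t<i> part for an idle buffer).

step 2: A=load:t2 B=compute:t1 [compute-bound]

[0] DMA t0→A (8c) ∥ CU idle ⇒ 8c, clock 8
[1] DMA t1→B (9c) ∥ CU A:t0 (8c) ⇒ 9c, clock 17
[2] DMA t2→A (4c) ∥ CU B:t1 (9c) ⇒ 9c, clock 26
[3] DMA t3→B (7c) ∥ CU A:t2 (7c) ⇒ 7c, clock 33
[4] DMA t4→A (7c) ∥ CU B:t3 (3c) ⇒ 7c, clock 40
[5] DMA idle ∥ CU A:t4 (6c) ⇒ 6c, clock 46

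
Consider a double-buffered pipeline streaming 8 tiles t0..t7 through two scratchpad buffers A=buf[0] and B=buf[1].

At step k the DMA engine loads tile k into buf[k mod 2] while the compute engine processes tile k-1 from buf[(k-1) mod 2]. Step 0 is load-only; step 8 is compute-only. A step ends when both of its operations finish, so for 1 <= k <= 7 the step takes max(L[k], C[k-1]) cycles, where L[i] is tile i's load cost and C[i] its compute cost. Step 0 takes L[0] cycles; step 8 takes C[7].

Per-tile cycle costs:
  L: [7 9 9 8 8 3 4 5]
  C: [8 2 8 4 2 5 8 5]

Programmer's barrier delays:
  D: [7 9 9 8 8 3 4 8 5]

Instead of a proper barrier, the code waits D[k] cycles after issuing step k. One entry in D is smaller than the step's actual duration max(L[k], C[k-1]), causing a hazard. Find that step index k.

k=0 barrier L[0]=7→7c, D[0]=7 ok
k=1 barrier max(L[1]=9,C[0]=8)→9c, D[1]=9 ok
k=2 barrier max(L[2]=9,C[1]=2)→9c, D[2]=9 ok
k=3 barrier max(L[3]=8,C[2]=8)→8c, D[3]=8 ok
k=4 barrier max(L[4]=8,C[3]=4)→8c, D[4]=8 ok
k=5 barrier max(L[5]=3,C[4]=2)→3c, D[5]=3 ok
k=6 barrier max(L[6]=4,C[5]=5)→5c, D[6]=4 SHORT
k=7 barrier max(L[7]=5,C[6]=8)→8c, D[7]=8 ok
k=8 barrier C[7]=5→5c, D[8]=5 ok

hazard at step 6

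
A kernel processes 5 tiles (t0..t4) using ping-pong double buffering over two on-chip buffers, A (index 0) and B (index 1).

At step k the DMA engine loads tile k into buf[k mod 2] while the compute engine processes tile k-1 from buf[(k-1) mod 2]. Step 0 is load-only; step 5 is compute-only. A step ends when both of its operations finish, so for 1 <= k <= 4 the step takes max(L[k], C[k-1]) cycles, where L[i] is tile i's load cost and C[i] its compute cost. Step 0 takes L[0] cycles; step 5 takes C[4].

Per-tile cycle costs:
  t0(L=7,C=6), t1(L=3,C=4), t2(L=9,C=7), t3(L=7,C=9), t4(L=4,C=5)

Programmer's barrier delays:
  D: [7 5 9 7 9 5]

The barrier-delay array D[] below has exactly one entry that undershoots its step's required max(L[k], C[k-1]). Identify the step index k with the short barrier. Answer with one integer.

k=0 barrier L[0]=7→7c, D[0]=7 ok
k=1 barrier max(L[1]=3,C[0]=6)→6c, D[1]=5 SHORT
k=2 barrier max(L[2]=9,C[1]=4)→9c, D[2]=9 ok
k=3 barrier max(L[3]=7,C[2]=7)→7c, D[3]=7 ok
k=4 barrier max(L[4]=4,C[3]=9)→9c, D[4]=9 ok
k=5 barrier C[4]=5→5c, D[5]=5 ok

hazard at step 1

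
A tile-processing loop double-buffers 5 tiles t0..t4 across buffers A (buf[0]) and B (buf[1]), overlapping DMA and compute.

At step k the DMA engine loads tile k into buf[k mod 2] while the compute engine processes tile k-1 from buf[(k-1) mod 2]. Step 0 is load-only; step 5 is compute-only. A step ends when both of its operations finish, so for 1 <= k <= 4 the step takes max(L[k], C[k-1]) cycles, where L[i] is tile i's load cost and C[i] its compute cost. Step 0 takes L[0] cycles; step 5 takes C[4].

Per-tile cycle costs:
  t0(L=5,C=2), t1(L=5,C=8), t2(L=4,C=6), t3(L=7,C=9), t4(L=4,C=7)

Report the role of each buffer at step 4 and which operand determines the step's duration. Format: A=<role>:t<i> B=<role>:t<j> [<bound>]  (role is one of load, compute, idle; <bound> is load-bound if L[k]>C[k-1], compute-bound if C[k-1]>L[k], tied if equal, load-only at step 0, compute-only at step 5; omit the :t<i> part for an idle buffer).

  0. 5=5c; end=5; A:t0 B:-
  1. max(5,2)=5c; end=10; A:t0 B:t1
  2. max(4,8)=8c; end=18; A:t2 B:t1
  3. max(7,6)=7c; end=25; A:t2 B:t3
  4. max(4,9)=9c; end=34; A:t4 B:t3
  5. 7=7c; end=41; A:t4 B:t3

step 4: A=load:t4 B=compute:t3 [compute-bound]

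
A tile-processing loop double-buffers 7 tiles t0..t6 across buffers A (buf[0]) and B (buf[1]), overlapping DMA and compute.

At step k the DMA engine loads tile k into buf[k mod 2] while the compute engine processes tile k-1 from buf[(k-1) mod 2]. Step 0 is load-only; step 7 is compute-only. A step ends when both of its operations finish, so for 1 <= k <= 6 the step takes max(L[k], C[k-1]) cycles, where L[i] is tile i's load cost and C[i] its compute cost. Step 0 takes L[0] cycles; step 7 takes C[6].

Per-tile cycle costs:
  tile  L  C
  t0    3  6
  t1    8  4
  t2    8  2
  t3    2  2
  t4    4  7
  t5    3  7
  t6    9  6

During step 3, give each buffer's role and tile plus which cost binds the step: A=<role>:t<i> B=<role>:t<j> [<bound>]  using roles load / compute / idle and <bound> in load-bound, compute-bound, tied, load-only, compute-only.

  0. 3=3c; end=3; A:t0 B:-
  1. max(8,6)=8c; end=11; A:t0 B:t1
  2. max(8,4)=8c; end=19; A:t2 B:t1
  3. max(2,2)=2c; end=21; A:t2 B:t3
  4. max(4,2)=4c; end=25; A:t4 B:t3
  5. max(3,7)=7c; end=32; A:t4 B:t5
  6. max(9,7)=9c; end=41; A:t6 B:t5
  7. 6=6c; end=47; A:t6 B:t5

step 3: A=compute:t2 B=load:t3 [tied]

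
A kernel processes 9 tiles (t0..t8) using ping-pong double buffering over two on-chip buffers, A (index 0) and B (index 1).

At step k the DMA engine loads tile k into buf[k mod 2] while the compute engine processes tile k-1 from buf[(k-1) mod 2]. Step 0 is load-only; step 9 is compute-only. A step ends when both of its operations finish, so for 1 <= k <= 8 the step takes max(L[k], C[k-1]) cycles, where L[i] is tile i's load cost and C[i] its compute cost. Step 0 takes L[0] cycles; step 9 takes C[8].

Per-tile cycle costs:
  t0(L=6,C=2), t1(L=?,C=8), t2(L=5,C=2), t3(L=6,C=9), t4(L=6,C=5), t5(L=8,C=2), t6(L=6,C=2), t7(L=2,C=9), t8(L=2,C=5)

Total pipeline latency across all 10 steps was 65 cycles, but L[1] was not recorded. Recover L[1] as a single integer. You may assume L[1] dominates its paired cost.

L[1] = 6

step 0: dur = L[0]=6 = 6
step 1: dur = max(L[1]=?, C[0]=2) = L[1]  (unknown; binding)
step 2: dur = max(L[2]=5, C[1]=8) = 8
step 3: dur = max(L[3]=6, C[2]=2) = 6
step 4: dur = max(L[4]=6, C[3]=9) = 9
step 5: dur = max(L[5]=8, C[4]=5) = 8
step 6: dur = max(L[6]=6, C[5]=2) = 6
step 7: dur = max(L[7]=2, C[6]=2) = 2
step 8: dur = max(L[8]=2, C[7]=9) = 9
step 9: dur = C[8]=5 = 5
sum of known step durations = 59
dur[1] = total - known = 65 - 59 = 6
L[1] is the binding max in step 1, so L[1] = dur[1] = 6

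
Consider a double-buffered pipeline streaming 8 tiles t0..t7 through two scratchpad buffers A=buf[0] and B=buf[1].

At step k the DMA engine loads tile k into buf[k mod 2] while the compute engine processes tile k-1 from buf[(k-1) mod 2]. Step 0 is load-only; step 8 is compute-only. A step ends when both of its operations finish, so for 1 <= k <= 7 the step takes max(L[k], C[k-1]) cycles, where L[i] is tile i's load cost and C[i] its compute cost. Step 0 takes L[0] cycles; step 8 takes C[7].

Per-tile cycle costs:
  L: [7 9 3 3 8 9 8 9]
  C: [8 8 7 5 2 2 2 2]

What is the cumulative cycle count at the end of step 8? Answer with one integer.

end_cycle[8] = 67

  0. 7=7c; end=7; A:t0 B:-
  1. max(9,8)=9c; end=16; A:t0 B:t1
  2. max(3,8)=8c; end=24; A:t2 B:t1
  3. max(3,7)=7c; end=31; A:t2 B:t3
  4. max(8,5)=8c; end=39; A:t4 B:t3
  5. max(9,2)=9c; end=48; A:t4 B:t5
  6. max(8,2)=8c; end=56; A:t6 B:t5
  7. max(9,2)=9c; end=65; A:t6 B:t7
  8. 2=2c; end=67; A:t6 B:t7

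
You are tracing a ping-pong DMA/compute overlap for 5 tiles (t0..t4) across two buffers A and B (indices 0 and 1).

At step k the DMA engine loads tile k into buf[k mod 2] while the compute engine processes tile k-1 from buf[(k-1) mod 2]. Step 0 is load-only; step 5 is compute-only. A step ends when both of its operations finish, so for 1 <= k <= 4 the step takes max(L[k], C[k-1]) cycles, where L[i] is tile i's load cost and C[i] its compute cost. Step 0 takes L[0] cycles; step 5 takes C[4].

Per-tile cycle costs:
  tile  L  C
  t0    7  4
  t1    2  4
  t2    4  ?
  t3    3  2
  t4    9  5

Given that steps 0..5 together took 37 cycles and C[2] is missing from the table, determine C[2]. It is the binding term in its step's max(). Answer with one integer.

step 0 | dur = L[0]=7 = 7
step 1 | dur = max(L[1]=2, C[0]=4) = 4
step 2 | dur = max(L[2]=4, C[1]=4) = 4
step 3 | dur = max(L[3]=3, C[2]=?) = C[2]  (unknown; binding)
step 4 | dur = max(L[4]=9, C[3]=2) = 9
step 5 | dur = C[4]=5 = 5
sum of known step durations = 29
dur[3] = total - known = 37 - 29 = 8
C[2] is the binding max in step 3, so C[2] = dur[3] = 8

C[2] = 8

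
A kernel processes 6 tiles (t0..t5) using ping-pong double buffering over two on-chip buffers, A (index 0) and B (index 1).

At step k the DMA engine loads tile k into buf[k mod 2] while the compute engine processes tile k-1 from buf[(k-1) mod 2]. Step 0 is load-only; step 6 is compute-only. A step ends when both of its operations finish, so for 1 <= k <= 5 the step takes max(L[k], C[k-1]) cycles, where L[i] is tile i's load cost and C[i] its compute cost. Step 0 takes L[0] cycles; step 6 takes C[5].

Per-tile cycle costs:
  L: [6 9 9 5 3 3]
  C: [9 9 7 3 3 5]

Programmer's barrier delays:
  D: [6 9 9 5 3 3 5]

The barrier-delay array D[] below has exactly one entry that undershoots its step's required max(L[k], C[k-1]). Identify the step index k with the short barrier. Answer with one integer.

[0] required=L[0]=6=6 vs D=6 ok
[1] required=max(L[1]=9,C[0]=9)=9 vs D=9 ok
[2] required=max(L[2]=9,C[1]=9)=9 vs D=9 ok
[3] required=max(L[3]=5,C[2]=7)=7 vs D=5 SHORT
[4] required=max(L[4]=3,C[3]=3)=3 vs D=3 ok
[5] required=max(L[5]=3,C[4]=3)=3 vs D=3 ok
[6] required=C[5]=5=5 vs D=5 ok

hazard at step 3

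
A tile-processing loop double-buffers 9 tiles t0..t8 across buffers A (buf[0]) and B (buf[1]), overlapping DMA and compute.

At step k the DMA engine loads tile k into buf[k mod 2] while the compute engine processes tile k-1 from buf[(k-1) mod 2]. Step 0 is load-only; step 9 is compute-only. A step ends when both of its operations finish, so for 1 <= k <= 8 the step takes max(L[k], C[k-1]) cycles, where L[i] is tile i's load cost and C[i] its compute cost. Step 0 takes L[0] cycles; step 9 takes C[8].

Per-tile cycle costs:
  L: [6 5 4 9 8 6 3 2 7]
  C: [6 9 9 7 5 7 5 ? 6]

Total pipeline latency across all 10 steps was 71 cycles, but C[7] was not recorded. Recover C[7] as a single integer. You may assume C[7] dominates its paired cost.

step 0 | dur = L[0]=6 = 6
step 1 | dur = max(L[1]=5, C[0]=6) = 6
step 2 | dur = max(L[2]=4, C[1]=9) = 9
step 3 | dur = max(L[3]=9, C[2]=9) = 9
step 4 | dur = max(L[4]=8, C[3]=7) = 8
step 5 | dur = max(L[5]=6, C[4]=5) = 6
step 6 | dur = max(L[6]=3, C[5]=7) = 7
step 7 | dur = max(L[7]=2, C[6]=5) = 5
step 8 | dur = max(L[8]=7, C[7]=?) = C[7]  (unknown; binding)
step 9 | dur = C[8]=6 = 6
sum of known step durations = 62
dur[8] = total - known = 71 - 62 = 9
C[7] is the binding max in step 8, so C[7] = dur[8] = 9

C[7] = 9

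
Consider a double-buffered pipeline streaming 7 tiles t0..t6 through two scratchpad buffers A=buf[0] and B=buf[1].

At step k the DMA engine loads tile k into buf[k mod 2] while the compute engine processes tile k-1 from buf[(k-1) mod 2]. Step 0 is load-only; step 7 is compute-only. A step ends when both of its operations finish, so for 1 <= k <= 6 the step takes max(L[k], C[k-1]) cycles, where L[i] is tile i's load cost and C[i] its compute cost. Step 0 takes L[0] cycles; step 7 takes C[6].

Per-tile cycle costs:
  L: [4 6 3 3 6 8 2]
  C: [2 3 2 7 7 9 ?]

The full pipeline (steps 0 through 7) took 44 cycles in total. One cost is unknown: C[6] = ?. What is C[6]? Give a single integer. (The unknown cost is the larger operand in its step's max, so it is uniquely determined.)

step 0 | dur = L[0]=4 = 4
step 1 | dur = max(L[1]=6, C[0]=2) = 6
step 2 | dur = max(L[2]=3, C[1]=3) = 3
step 3 | dur = max(L[3]=3, C[2]=2) = 3
step 4 | dur = max(L[4]=6, C[3]=7) = 7
step 5 | dur = max(L[5]=8, C[4]=7) = 8
step 6 | dur = max(L[6]=2, C[5]=9) = 9
step 7 | dur = C[6]=? = C[6]  (unknown; binding)
sum of known step durations = 40
dur[7] = total - known = 44 - 40 = 4
C[6] is the binding max in step 7, so C[6] = dur[7] = 4

C[6] = 4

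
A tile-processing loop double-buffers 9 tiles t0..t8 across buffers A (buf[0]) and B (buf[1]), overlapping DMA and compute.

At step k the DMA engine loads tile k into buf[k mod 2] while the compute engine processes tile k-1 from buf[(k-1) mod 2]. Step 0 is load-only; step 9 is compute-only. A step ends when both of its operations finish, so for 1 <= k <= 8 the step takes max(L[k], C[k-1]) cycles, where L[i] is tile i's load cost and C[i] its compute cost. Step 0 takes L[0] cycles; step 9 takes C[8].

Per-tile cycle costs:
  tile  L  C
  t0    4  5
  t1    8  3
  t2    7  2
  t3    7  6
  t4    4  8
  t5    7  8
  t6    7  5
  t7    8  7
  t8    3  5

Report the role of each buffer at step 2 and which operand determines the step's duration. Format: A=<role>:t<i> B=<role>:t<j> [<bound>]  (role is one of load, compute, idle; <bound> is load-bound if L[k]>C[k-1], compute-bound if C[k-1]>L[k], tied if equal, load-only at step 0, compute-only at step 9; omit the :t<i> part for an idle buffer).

  0. 4=4c; end=4; A:t0 B:-
  1. max(8,5)=8c; end=12; A:t0 B:t1
  2. max(7,3)=7c; end=19; A:t2 B:t1
  3. max(7,2)=7c; end=26; A:t2 B:t3
  4. max(4,6)=6c; end=32; A:t4 B:t3
  5. max(7,8)=8c; end=40; A:t4 B:t5
  6. max(7,8)=8c; end=48; A:t6 B:t5
  7. max(8,5)=8c; end=56; A:t6 B:t7
  8. max(3,7)=7c; end=63; A:t8 B:t7
  9. 5=5c; end=68; A:t8 B:t7

step 2: A=load:t2 B=compute:t1 [load-bound]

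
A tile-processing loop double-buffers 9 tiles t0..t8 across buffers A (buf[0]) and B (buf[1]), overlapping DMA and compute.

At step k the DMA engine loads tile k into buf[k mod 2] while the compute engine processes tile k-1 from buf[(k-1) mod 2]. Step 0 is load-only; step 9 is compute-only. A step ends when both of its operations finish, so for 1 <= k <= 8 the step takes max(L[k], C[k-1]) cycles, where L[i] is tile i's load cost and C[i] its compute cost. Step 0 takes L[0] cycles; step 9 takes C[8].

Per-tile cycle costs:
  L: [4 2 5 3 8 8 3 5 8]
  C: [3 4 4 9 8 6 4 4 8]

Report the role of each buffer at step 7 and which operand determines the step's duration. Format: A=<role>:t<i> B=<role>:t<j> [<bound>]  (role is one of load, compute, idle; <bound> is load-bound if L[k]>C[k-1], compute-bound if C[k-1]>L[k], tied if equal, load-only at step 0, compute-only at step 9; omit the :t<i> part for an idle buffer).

step 7: A=compute:t6 B=load:t7 [load-bound]

[0] DMA t0→A (4c) ∥ CU idle ⇒ 4c, clock 4
[1] DMA t1→B (2c) ∥ CU A:t0 (3c) ⇒ 3c, clock 7
[2] DMA t2→A (5c) ∥ CU B:t1 (4c) ⇒ 5c, clock 12
[3] DMA t3→B (3c) ∥ CU A:t2 (4c) ⇒ 4c, clock 16
[4] DMA t4→A (8c) ∥ CU B:t3 (9c) ⇒ 9c, clock 25
[5] DMA t5→B (8c) ∥ CU A:t4 (8c) ⇒ 8c, clock 33
[6] DMA t6→A (3c) ∥ CU B:t5 (6c) ⇒ 6c, clock 39
[7] DMA t7→B (5c) ∥ CU A:t6 (4c) ⇒ 5c, clock 44
[8] DMA t8→A (8c) ∥ CU B:t7 (4c) ⇒ 8c, clock 52
[9] DMA idle ∥ CU A:t8 (8c) ⇒ 8c, clock 60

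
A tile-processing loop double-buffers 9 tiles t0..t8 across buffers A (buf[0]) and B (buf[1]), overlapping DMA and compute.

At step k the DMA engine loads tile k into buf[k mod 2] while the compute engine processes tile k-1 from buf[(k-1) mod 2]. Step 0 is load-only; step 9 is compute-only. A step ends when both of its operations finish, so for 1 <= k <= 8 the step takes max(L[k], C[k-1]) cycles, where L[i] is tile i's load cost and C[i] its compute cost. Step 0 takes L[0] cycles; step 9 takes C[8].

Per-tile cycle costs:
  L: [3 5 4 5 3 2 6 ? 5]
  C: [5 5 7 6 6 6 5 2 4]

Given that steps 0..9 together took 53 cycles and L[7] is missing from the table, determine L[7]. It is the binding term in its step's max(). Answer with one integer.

step 0: dur = L[0]=3 = 3
step 1: dur = max(L[1]=5, C[0]=5) = 5
step 2: dur = max(L[2]=4, C[1]=5) = 5
step 3: dur = max(L[3]=5, C[2]=7) = 7
step 4: dur = max(L[4]=3, C[3]=6) = 6
step 5: dur = max(L[5]=2, C[4]=6) = 6
step 6: dur = max(L[6]=6, C[5]=6) = 6
step 7: dur = max(L[7]=?, C[6]=5) = L[7]  (unknown; binding)
step 8: dur = max(L[8]=5, C[7]=2) = 5
step 9: dur = C[8]=4 = 4
sum of known step durations = 47
dur[7] = total - known = 53 - 47 = 6
L[7] is the binding max in step 7, so L[7] = dur[7] = 6

L[7] = 6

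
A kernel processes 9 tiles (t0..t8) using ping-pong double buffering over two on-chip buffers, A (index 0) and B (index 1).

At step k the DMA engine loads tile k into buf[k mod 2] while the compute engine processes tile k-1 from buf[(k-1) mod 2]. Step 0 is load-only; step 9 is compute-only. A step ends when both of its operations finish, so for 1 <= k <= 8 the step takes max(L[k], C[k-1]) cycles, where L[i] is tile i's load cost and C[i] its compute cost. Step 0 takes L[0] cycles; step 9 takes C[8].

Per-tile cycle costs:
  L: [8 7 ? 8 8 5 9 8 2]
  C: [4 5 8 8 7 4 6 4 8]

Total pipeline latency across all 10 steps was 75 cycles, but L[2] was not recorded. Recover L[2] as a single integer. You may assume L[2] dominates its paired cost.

step 0 = dur = L[0]=8 = 8
step 1 = dur = max(L[1]=7, C[0]=4) = 7
step 2 = dur = max(L[2]=?, C[1]=5) = L[2]  (unknown; binding)
step 3 = dur = max(L[3]=8, C[2]=8) = 8
step 4 = dur = max(L[4]=8, C[3]=8) = 8
step 5 = dur = max(L[5]=5, C[4]=7) = 7
step 6 = dur = max(L[6]=9, C[5]=4) = 9
step 7 = dur = max(L[7]=8, C[6]=6) = 8
step 8 = dur = max(L[8]=2, C[7]=4) = 4
step 9 = dur = C[8]=8 = 8
sum of known step durations = 67
dur[2] = total - known = 75 - 67 = 8
L[2] is the binding max in step 2, so L[2] = dur[2] = 8

L[2] = 8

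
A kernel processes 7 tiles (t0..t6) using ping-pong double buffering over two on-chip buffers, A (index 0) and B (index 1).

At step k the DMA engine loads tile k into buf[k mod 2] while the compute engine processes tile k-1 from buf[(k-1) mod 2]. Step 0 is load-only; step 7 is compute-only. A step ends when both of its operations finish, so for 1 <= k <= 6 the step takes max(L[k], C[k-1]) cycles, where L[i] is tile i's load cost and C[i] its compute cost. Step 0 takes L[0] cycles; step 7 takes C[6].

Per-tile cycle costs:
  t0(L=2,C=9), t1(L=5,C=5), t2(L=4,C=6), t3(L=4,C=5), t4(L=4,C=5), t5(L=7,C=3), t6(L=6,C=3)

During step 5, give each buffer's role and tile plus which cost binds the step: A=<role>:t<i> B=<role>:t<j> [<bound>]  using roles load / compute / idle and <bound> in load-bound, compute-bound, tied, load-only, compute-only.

k=0 load=t0/2c comp=- wait=2 total=2
k=1 load=t1/5c comp=t0/9c wait=9 total=11
k=2 load=t2/4c comp=t1/5c wait=5 total=16
k=3 load=t3/4c comp=t2/6c wait=6 total=22
k=4 load=t4/4c comp=t3/5c wait=5 total=27
k=5 load=t5/7c comp=t4/5c wait=7 total=34
k=6 load=t6/6c comp=t5/3c wait=6 total=40
k=7 load=- comp=t6/3c wait=3 total=43

step 5: A=compute:t4 B=load:t5 [load-bound]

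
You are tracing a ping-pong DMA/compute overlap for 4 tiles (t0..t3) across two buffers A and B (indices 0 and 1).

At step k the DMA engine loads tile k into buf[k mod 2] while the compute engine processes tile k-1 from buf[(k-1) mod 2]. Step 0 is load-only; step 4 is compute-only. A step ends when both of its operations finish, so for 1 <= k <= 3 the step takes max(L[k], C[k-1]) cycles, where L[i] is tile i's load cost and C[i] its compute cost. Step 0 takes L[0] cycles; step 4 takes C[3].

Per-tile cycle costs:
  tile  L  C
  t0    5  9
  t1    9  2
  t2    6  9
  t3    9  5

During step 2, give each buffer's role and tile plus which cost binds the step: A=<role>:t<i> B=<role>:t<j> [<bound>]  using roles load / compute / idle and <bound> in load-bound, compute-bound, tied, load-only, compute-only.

  0. 5=5c; end=5; A:t0 B:-
  1. max(9,9)=9c; end=14; A:t0 B:t1
  2. max(6,2)=6c; end=20; A:t2 B:t1
  3. max(9,9)=9c; end=29; A:t2 B:t3
  4. 5=5c; end=34; A:t2 B:t3

step 2: A=load:t2 B=compute:t1 [load-bound]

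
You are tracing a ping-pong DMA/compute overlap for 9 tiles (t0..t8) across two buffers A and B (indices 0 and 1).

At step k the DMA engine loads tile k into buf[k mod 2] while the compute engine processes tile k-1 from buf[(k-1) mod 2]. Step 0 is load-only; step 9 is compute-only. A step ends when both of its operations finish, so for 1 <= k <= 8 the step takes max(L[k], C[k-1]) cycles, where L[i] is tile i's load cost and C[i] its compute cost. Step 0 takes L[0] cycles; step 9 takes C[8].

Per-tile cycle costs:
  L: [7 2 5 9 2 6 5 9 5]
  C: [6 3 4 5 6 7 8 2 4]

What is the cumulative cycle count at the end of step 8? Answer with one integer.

  0. 7=7c; end=7; A:t0 B:-
  1. max(2,6)=6c; end=13; A:t0 B:t1
  2. max(5,3)=5c; end=18; A:t2 B:t1
  3. max(9,4)=9c; end=27; A:t2 B:t3
  4. max(2,5)=5c; end=32; A:t4 B:t3
  5. max(6,6)=6c; end=38; A:t4 B:t5
  6. max(5,7)=7c; end=45; A:t6 B:t5
  7. max(9,8)=9c; end=54; A:t6 B:t7
  8. max(5,2)=5c; end=59; A:t8 B:t7
  9. 4=4c; end=63; A:t8 B:t7

end_cycle[8] = 59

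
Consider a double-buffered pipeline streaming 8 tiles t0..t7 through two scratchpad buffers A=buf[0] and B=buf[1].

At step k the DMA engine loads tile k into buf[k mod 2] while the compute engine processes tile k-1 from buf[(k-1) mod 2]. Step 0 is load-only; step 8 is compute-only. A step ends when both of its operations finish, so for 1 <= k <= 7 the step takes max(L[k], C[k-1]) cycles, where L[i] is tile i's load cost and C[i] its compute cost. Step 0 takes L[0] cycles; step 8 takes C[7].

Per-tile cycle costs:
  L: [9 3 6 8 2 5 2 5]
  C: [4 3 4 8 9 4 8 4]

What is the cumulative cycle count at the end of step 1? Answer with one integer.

end_cycle[1] = 13

k=0 load=t0/9c comp=- wait=9 total=9
k=1 load=t1/3c comp=t0/4c wait=4 total=13
k=2 load=t2/6c comp=t1/3c wait=6 total=19
k=3 load=t3/8c comp=t2/4c wait=8 total=27
k=4 load=t4/2c comp=t3/8c wait=8 total=35
k=5 load=t5/5c comp=t4/9c wait=9 total=44
k=6 load=t6/2c comp=t5/4c wait=4 total=48
k=7 load=t7/5c comp=t6/8c wait=8 total=56
k=8 load=- comp=t7/4c wait=4 total=60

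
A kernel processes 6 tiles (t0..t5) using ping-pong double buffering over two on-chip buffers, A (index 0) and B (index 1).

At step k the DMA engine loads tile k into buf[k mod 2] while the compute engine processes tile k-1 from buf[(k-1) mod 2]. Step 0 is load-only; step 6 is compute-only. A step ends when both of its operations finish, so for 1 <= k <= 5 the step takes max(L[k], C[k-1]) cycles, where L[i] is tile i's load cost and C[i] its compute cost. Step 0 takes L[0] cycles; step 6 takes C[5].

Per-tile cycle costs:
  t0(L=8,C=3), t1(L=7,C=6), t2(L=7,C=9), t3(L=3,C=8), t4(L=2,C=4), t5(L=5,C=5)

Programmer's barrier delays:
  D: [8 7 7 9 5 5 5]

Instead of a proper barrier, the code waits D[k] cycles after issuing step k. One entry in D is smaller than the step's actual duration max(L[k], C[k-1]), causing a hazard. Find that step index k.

hazard at step 4

step 0: need L[0]=8 = 8; D[0]=8 ok
step 1: need max(L[1]=7,C[0]=3) = 7; D[1]=7 ok
step 2: need max(L[2]=7,C[1]=6) = 7; D[2]=7 ok
step 3: need max(L[3]=3,C[2]=9) = 9; D[3]=9 ok
step 4: need max(L[4]=2,C[3]=8) = 8; D[4]=5 SHORT
step 5: need max(L[5]=5,C[4]=4) = 5; D[5]=5 ok
step 6: need C[5]=5 = 5; D[6]=5 ok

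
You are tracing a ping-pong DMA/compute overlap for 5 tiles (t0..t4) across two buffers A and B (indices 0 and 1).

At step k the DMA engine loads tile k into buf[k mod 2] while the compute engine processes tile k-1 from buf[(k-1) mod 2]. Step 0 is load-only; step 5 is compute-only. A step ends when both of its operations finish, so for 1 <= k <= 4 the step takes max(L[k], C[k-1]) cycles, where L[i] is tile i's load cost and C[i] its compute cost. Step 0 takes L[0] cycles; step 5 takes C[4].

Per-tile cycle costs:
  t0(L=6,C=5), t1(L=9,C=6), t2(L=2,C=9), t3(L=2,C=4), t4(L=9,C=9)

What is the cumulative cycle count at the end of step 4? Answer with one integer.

  0. 6=6c; end=6; A:t0 B:-
  1. max(9,5)=9c; end=15; A:t0 B:t1
  2. max(2,6)=6c; end=21; A:t2 B:t1
  3. max(2,9)=9c; end=30; A:t2 B:t3
  4. max(9,4)=9c; end=39; A:t4 B:t3
  5. 9=9c; end=48; A:t4 B:t3

end_cycle[4] = 39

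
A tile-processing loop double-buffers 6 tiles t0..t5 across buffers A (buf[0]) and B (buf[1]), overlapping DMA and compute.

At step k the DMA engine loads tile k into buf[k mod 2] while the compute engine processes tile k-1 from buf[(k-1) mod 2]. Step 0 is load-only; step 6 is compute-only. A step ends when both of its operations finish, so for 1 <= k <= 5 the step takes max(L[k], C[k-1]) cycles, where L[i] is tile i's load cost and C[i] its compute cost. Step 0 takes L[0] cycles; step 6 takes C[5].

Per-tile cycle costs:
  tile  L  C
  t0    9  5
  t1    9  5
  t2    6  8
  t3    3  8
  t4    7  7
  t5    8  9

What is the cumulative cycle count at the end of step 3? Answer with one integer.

  0. 9=9c; end=9; A:t0 B:-
  1. max(9,5)=9c; end=18; A:t0 B:t1
  2. max(6,5)=6c; end=24; A:t2 B:t1
  3. max(3,8)=8c; end=32; A:t2 B:t3
  4. max(7,8)=8c; end=40; A:t4 B:t3
  5. max(8,7)=8c; end=48; A:t4 B:t5
  6. 9=9c; end=57; A:t4 B:t5

end_cycle[3] = 32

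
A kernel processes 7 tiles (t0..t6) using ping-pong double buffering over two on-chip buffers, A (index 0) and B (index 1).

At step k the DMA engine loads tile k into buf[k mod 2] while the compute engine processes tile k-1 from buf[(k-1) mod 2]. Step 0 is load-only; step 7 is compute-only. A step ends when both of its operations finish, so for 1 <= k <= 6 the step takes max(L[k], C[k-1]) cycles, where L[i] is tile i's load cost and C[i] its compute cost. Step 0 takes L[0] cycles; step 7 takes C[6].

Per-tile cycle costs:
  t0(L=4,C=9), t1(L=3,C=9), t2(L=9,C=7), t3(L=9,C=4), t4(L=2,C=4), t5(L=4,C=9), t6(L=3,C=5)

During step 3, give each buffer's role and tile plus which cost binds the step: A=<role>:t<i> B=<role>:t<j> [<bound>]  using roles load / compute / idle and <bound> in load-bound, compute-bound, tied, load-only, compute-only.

step 3: A=compute:t2 B=load:t3 [load-bound]

k=0 load=t0/4c comp=- wait=4 total=4
k=1 load=t1/3c comp=t0/9c wait=9 total=13
k=2 load=t2/9c comp=t1/9c wait=9 total=22
k=3 load=t3/9c comp=t2/7c wait=9 total=31
k=4 load=t4/2c comp=t3/4c wait=4 total=35
k=5 load=t5/4c comp=t4/4c wait=4 total=39
k=6 load=t6/3c comp=t5/9c wait=9 total=48
k=7 load=- comp=t6/5c wait=5 total=53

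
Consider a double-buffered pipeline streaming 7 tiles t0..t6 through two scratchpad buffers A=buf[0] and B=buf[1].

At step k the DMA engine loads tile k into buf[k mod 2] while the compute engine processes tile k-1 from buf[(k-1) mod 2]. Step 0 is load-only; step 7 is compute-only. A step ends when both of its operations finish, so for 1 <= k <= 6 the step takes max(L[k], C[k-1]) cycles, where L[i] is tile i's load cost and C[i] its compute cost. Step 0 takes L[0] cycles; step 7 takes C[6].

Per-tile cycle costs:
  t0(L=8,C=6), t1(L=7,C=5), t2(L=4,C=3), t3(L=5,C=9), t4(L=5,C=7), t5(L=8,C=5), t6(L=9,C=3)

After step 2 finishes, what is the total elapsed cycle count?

step 0: L[0]=8 → dur=8, Σ=8 | A=load:t0 B=idle [load-only]
step 1: L[1]=7 C[0]=6 → dur=7, Σ=15 | A=compute:t0 B=load:t1 [load-bound]
step 2: L[2]=4 C[1]=5 → dur=5, Σ=20 | A=load:t2 B=compute:t1 [compute-bound]
step 3: L[3]=5 C[2]=3 → dur=5, Σ=25 | A=compute:t2 B=load:t3 [load-bound]
step 4: L[4]=5 C[3]=9 → dur=9, Σ=34 | A=load:t4 B=compute:t3 [compute-bound]
step 5: L[5]=8 C[4]=7 → dur=8, Σ=42 | A=compute:t4 B=load:t5 [load-bound]
step 6: L[6]=9 C[5]=5 → dur=9, Σ=51 | A=load:t6 B=compute:t5 [load-bound]
step 7: C[6]=3 → dur=3, Σ=54 | A=compute:t6 B=idle [compute-only]

end_cycle[2] = 20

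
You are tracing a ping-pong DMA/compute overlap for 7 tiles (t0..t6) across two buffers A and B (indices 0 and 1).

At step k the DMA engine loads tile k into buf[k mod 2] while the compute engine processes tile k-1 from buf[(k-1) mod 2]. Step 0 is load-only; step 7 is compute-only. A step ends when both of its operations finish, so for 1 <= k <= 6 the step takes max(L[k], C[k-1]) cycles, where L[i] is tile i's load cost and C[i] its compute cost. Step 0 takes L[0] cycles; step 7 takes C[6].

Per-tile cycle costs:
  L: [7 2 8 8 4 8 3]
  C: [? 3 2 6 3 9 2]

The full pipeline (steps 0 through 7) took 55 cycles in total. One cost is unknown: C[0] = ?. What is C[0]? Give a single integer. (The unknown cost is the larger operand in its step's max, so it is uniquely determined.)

C[0] = 7

step 0: dur = L[0]=7 = 7
step 1: dur = max(L[1]=2, C[0]=?) = C[0]  (unknown; binding)
step 2: dur = max(L[2]=8, C[1]=3) = 8
step 3: dur = max(L[3]=8, C[2]=2) = 8
step 4: dur = max(L[4]=4, C[3]=6) = 6
step 5: dur = max(L[5]=8, C[4]=3) = 8
step 6: dur = max(L[6]=3, C[5]=9) = 9
step 7: dur = C[6]=2 = 2
sum of known step durations = 48
dur[1] = total - known = 55 - 48 = 7
C[0] is the binding max in step 1, so C[0] = dur[1] = 7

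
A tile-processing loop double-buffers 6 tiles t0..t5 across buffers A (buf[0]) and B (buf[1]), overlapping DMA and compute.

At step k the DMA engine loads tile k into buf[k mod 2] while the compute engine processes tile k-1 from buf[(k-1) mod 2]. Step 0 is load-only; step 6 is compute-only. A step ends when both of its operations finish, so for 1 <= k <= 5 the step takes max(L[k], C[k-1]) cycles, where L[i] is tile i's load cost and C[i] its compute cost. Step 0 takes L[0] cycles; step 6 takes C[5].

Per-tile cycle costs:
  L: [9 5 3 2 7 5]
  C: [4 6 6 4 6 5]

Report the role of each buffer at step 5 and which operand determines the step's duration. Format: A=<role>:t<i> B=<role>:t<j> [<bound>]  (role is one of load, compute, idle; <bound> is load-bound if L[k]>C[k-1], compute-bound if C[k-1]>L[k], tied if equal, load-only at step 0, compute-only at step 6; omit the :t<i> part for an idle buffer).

k=0 load=t0/9c comp=- wait=9 total=9
k=1 load=t1/5c comp=t0/4c wait=5 total=14
k=2 load=t2/3c comp=t1/6c wait=6 total=20
k=3 load=t3/2c comp=t2/6c wait=6 total=26
k=4 load=t4/7c comp=t3/4c wait=7 total=33
k=5 load=t5/5c comp=t4/6c wait=6 total=39
k=6 load=- comp=t5/5c wait=5 total=44

step 5: A=compute:t4 B=load:t5 [compute-bound]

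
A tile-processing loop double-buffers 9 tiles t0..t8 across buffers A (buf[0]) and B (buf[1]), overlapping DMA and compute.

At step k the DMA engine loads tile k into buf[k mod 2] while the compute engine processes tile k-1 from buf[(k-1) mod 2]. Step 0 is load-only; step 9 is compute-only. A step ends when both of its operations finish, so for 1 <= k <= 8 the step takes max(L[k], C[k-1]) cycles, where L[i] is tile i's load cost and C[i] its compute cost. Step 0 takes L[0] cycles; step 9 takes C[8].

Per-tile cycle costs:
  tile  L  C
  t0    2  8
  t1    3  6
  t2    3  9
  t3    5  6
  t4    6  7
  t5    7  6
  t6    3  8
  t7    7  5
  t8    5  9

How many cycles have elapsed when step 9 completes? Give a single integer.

[0] DMA t0→A (2c) ∥ CU idle ⇒ 2c, clock 2
[1] DMA t1→B (3c) ∥ CU A:t0 (8c) ⇒ 8c, clock 10
[2] DMA t2→A (3c) ∥ CU B:t1 (6c) ⇒ 6c, clock 16
[3] DMA t3→B (5c) ∥ CU A:t2 (9c) ⇒ 9c, clock 25
[4] DMA t4→A (6c) ∥ CU B:t3 (6c) ⇒ 6c, clock 31
[5] DMA t5→B (7c) ∥ CU A:t4 (7c) ⇒ 7c, clock 38
[6] DMA t6→A (3c) ∥ CU B:t5 (6c) ⇒ 6c, clock 44
[7] DMA t7→B (7c) ∥ CU A:t6 (8c) ⇒ 8c, clock 52
[8] DMA t8→A (5c) ∥ CU B:t7 (5c) ⇒ 5c, clock 57
[9] DMA idle ∥ CU A:t8 (9c) ⇒ 9c, clock 66

end_cycle[9] = 66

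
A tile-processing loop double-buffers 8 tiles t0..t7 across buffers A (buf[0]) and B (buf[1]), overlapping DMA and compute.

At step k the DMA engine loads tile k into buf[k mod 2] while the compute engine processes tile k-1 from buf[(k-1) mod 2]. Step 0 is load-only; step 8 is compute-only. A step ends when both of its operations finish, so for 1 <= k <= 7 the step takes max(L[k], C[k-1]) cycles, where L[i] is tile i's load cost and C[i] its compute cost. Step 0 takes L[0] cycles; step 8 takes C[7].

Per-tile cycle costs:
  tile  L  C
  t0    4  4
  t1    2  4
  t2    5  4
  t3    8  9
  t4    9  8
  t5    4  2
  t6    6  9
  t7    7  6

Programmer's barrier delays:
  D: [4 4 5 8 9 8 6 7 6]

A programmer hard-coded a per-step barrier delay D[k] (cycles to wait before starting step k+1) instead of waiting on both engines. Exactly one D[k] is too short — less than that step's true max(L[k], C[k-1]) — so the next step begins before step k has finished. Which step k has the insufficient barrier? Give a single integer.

step 0: need L[0]=4 = 4; D[0]=4 ok
step 1: need max(L[1]=2,C[0]=4) = 4; D[1]=4 ok
step 2: need max(L[2]=5,C[1]=4) = 5; D[2]=5 ok
step 3: need max(L[3]=8,C[2]=4) = 8; D[3]=8 ok
step 4: need max(L[4]=9,C[3]=9) = 9; D[4]=9 ok
step 5: need max(L[5]=4,C[4]=8) = 8; D[5]=8 ok
step 6: need max(L[6]=6,C[5]=2) = 6; D[6]=6 ok
step 7: need max(L[7]=7,C[6]=9) = 9; D[7]=7 SHORT
step 8: need C[7]=6 = 6; D[8]=6 ok

hazard at step 7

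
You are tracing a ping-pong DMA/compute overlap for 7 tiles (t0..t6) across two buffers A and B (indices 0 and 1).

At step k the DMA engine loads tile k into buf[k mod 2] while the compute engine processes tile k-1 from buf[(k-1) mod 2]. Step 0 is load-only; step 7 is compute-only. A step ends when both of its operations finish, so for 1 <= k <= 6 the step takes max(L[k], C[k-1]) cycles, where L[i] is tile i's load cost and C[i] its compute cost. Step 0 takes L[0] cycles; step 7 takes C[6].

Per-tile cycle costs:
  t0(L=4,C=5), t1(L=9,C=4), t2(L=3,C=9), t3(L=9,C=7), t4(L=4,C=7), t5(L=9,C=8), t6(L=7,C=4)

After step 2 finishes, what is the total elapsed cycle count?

end_cycle[2] = 17

  0. 4=4c; end=4; A:t0 B:-
  1. max(9,5)=9c; end=13; A:t0 B:t1
  2. max(3,4)=4c; end=17; A:t2 B:t1
  3. max(9,9)=9c; end=26; A:t2 B:t3
  4. max(4,7)=7c; end=33; A:t4 B:t3
  5. max(9,7)=9c; end=42; A:t4 B:t5
  6. max(7,8)=8c; end=50; A:t6 B:t5
  7. 4=4c; end=54; A:t6 B:t5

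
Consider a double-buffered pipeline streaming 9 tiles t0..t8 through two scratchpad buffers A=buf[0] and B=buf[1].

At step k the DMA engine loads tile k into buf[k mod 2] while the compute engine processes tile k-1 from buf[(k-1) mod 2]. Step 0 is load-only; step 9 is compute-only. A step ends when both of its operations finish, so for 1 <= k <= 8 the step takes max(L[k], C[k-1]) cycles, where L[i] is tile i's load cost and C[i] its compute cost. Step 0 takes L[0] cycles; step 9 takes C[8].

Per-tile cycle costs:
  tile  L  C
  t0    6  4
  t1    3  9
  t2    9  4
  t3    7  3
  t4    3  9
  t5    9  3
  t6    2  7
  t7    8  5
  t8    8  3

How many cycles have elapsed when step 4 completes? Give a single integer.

end_cycle[4] = 29

[0] DMA t0→A (6c) ∥ CU idle ⇒ 6c, clock 6
[1] DMA t1→B (3c) ∥ CU A:t0 (4c) ⇒ 4c, clock 10
[2] DMA t2→A (9c) ∥ CU B:t1 (9c) ⇒ 9c, clock 19
[3] DMA t3→B (7c) ∥ CU A:t2 (4c) ⇒ 7c, clock 26
[4] DMA t4→A (3c) ∥ CU B:t3 (3c) ⇒ 3c, clock 29
[5] DMA t5→B (9c) ∥ CU A:t4 (9c) ⇒ 9c, clock 38
[6] DMA t6→A (2c) ∥ CU B:t5 (3c) ⇒ 3c, clock 41
[7] DMA t7→B (8c) ∥ CU A:t6 (7c) ⇒ 8c, clock 49
[8] DMA t8→A (8c) ∥ CU B:t7 (5c) ⇒ 8c, clock 57
[9] DMA idle ∥ CU A:t8 (3c) ⇒ 3c, clock 60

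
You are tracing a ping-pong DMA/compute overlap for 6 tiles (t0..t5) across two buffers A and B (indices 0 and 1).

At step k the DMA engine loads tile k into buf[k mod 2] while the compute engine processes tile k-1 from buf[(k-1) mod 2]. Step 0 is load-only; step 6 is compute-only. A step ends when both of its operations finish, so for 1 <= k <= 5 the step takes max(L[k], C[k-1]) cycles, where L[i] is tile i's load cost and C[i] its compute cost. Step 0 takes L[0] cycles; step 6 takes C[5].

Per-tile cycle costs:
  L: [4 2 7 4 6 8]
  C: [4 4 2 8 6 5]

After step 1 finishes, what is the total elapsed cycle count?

end_cycle[1] = 8

k=0 load=t0/4c comp=- wait=4 total=4
k=1 load=t1/2c comp=t0/4c wait=4 total=8
k=2 load=t2/7c comp=t1/4c wait=7 total=15
k=3 load=t3/4c comp=t2/2c wait=4 total=19
k=4 load=t4/6c comp=t3/8c wait=8 total=27
k=5 load=t5/8c comp=t4/6c wait=8 total=35
k=6 load=- comp=t5/5c wait=5 total=40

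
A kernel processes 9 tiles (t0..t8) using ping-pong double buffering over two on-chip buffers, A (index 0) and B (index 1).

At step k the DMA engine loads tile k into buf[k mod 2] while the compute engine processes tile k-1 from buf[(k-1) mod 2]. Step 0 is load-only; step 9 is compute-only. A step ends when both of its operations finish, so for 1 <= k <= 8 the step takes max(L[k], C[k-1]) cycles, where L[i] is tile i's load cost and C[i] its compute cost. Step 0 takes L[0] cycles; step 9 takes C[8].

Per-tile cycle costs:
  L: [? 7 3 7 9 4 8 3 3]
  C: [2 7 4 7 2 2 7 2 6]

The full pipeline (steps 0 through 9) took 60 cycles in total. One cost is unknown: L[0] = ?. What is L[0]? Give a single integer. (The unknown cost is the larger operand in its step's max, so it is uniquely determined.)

L[0] = 2

step 0 = dur = L[0]=? = L[0]  (unknown; binding)
step 1 = dur = max(L[1]=7, C[0]=2) = 7
step 2 = dur = max(L[2]=3, C[1]=7) = 7
step 3 = dur = max(L[3]=7, C[2]=4) = 7
step 4 = dur = max(L[4]=9, C[3]=7) = 9
step 5 = dur = max(L[5]=4, C[4]=2) = 4
step 6 = dur = max(L[6]=8, C[5]=2) = 8
step 7 = dur = max(L[7]=3, C[6]=7) = 7
step 8 = dur = max(L[8]=3, C[7]=2) = 3
step 9 = dur = C[8]=6 = 6
sum of known step durations = 58
dur[0] = total - known = 60 - 58 = 2
L[0] is the binding max in step 0, so L[0] = dur[0] = 2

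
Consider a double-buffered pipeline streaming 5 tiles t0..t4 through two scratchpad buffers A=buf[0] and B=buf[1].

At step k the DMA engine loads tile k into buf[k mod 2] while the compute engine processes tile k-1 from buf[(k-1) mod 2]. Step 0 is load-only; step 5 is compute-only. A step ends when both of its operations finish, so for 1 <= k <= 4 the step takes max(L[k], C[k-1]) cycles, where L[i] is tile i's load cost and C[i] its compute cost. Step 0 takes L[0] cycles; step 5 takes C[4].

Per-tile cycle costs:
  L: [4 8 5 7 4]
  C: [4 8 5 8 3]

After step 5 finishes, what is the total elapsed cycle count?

end_cycle[5] = 38

step 0: L[0]=4 → dur=4, Σ=4 | A=load:t0 B=idle [load-only]
step 1: L[1]=8 C[0]=4 → dur=8, Σ=12 | A=compute:t0 B=load:t1 [load-bound]
step 2: L[2]=5 C[1]=8 → dur=8, Σ=20 | A=load:t2 B=compute:t1 [compute-bound]
step 3: L[3]=7 C[2]=5 → dur=7, Σ=27 | A=compute:t2 B=load:t3 [load-bound]
step 4: L[4]=4 C[3]=8 → dur=8, Σ=35 | A=load:t4 B=compute:t3 [compute-bound]
step 5: C[4]=3 → dur=3, Σ=38 | A=compute:t4 B=idle [compute-only]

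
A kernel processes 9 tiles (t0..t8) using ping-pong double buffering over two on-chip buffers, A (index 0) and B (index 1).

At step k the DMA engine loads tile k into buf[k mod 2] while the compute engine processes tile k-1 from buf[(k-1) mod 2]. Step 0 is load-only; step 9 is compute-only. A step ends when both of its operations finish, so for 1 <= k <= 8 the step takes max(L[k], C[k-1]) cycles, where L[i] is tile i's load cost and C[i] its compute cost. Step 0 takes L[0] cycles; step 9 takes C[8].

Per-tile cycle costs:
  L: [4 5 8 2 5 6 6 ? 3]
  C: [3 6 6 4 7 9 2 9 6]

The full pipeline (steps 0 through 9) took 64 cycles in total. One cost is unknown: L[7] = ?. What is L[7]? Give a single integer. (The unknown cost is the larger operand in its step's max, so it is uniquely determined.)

step 0: dur = L[0]=4 = 4
step 1: dur = max(L[1]=5, C[0]=3) = 5
step 2: dur = max(L[2]=8, C[1]=6) = 8
step 3: dur = max(L[3]=2, C[2]=6) = 6
step 4: dur = max(L[4]=5, C[3]=4) = 5
step 5: dur = max(L[5]=6, C[4]=7) = 7
step 6: dur = max(L[6]=6, C[5]=9) = 9
step 7: dur = max(L[7]=?, C[6]=2) = L[7]  (unknown; binding)
step 8: dur = max(L[8]=3, C[7]=9) = 9
step 9: dur = C[8]=6 = 6
sum of known step durations = 59
dur[7] = total - known = 64 - 59 = 5
L[7] is the binding max in step 7, so L[7] = dur[7] = 5

L[7] = 5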